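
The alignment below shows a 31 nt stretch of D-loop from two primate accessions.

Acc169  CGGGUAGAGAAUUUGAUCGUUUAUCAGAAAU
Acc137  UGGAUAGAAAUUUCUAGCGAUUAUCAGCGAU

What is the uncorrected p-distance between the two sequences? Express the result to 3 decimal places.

0.323

Mismatches occur at site 1 (C↔U), site 4 (G↔A), site 9 (G↔A), site 11 (A↔U), site 14 (U↔C), site 15 (G↔U), site 17 (U↔G), site 20 (U↔A), site 28 (A↔C), site 29 (A↔G).
There are 10 differences over 31 sites, so p = 10/31 = 0.323.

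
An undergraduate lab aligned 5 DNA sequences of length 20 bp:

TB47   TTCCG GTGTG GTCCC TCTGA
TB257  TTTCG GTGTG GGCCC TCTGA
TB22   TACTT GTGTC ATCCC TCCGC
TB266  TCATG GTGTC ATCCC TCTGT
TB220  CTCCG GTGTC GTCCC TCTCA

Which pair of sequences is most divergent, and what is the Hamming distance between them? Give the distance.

9

Pairwise Hamming distances:
  TB47 vs TB257: 2
  TB47 vs TB22: 7
  TB47 vs TB266: 6
  TB47 vs TB220: 3
  TB257 vs TB22: 9
  TB257 vs TB266: 7
  TB257 vs TB220: 5
  TB22 vs TB266: 5
  TB22 vs TB220: 8
  TB266 vs TB220: 7
The largest is 9, between TB257 and TB22.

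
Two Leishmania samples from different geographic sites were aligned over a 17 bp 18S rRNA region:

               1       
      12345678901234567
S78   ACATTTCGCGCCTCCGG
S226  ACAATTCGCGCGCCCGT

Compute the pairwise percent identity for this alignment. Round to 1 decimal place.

The sequences differ at positions 4 (T/A), 12 (C/G), 13 (T/C), 17 (G/T).
13 of the 17 sites match, so the percent identity is 13/17 × 100 = 76.5%.

76.5%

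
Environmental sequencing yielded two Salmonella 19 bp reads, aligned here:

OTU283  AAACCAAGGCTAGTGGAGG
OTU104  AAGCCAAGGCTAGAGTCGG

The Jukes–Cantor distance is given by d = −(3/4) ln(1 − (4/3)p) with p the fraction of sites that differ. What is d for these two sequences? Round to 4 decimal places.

0.2471

Mismatches occur at site 3 (A/G), site 14 (T/A), site 16 (G/T), site 17 (A/C).
p = 4/19 = 0.210526.
d = −0.75 · ln(1 − (4/3)·0.210526) = −0.75 · ln(0.719299) = −0.75 · (-0.329478) = 0.2471.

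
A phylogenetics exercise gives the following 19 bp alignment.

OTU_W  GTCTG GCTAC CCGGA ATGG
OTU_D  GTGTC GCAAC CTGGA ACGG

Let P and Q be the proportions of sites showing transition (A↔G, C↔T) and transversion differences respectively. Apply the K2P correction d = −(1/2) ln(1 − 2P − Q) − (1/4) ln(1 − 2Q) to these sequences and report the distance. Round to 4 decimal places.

0.3246

The sequences differ at positions 3 (C/G, transversion), 5 (G/C, transversion), 8 (T/A, transversion), 12 (C/T, transition), 17 (T/C, transition).
Of the 5 differences, 2 transitions and 3 transversions over 19 sites: P = 2/19 = 0.105263, Q = 3/19 = 0.157895.
d = −0.5·ln(0.631579) − 0.25·ln(0.684210) = −0.5·(-0.459532) − 0.25·(-0.379490) = 0.3246.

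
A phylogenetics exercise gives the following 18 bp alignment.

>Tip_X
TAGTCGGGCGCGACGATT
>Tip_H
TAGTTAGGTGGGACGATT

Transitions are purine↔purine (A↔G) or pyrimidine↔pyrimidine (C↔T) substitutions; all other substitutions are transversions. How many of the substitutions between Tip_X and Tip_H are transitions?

3

Mismatches occur at site 5 (C↔T, transition), site 6 (G↔A, transition), site 9 (C↔T, transition), site 11 (C↔G, transversion).
Of the 4 differences, 3 transitions and 1 transversion, so the answer is 3.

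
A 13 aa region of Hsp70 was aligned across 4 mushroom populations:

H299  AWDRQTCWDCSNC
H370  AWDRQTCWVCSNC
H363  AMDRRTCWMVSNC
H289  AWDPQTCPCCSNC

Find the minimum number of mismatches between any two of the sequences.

Pairwise Hamming distances:
  H299 vs H370: 1
  H299 vs H363: 4
  H299 vs H289: 3
  H370 vs H363: 4
  H370 vs H289: 3
  H363 vs H289: 6
The smallest is 1, between H299 and H370.

1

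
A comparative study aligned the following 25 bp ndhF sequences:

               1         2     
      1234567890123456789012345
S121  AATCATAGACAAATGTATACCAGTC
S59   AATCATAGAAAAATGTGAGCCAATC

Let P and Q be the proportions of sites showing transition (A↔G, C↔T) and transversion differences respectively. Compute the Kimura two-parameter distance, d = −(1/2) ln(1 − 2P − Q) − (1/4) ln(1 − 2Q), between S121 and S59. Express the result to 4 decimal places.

0.2364

Mismatches occur at site 10 (C/A, transversion), site 17 (A/G, transition), site 18 (T/A, transversion), site 19 (A/G, transition), site 23 (G/A, transition).
Of the 5 differences, 3 transitions and 2 transversions over 25 sites: P = 3/25 = 0.120000, Q = 2/25 = 0.080000.
d = −0.5·ln(0.680000) − 0.25·ln(0.840000) = −0.5·(-0.385662) − 0.25·(-0.174353) = 0.2364.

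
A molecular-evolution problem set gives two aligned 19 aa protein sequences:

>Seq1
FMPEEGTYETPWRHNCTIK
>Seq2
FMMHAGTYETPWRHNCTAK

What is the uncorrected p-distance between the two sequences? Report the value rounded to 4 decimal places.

0.2105

The sequences differ at positions 3 (P/M), 4 (E/H), 5 (E/A), 18 (I/A).
There are 4 differences over 19 sites, so p = 4/19 = 0.2105.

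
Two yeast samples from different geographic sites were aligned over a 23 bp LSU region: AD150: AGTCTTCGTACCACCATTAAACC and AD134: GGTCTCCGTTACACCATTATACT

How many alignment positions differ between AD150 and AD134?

The sequences differ at positions 1 (A/G), 6 (T/C), 10 (A/T), 11 (C/A), 20 (A/T), 23 (C/T).
That gives 6 mismatches out of 23 aligned sites, so the Hamming distance is 6.

6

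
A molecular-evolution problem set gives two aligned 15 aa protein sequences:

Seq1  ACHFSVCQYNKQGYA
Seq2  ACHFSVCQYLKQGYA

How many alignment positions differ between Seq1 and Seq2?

1

A single mismatch occurs at site 10 (N↔L).
That gives 1 mismatch out of 15 aligned sites, so the Hamming distance is 1.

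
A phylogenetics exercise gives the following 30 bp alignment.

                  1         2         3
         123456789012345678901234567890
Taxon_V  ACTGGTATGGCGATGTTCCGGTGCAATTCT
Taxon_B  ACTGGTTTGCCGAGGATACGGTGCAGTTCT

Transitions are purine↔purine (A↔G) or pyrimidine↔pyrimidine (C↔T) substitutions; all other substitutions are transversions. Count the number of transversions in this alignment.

5

Mismatches occur at site 7 (A↔T, transversion), site 10 (G↔C, transversion), site 14 (T↔G, transversion), site 16 (T↔A, transversion), site 18 (C↔A, transversion), site 26 (A↔G, transition).
Of the 6 differences, 1 transition and 5 transversions, so the answer is 5.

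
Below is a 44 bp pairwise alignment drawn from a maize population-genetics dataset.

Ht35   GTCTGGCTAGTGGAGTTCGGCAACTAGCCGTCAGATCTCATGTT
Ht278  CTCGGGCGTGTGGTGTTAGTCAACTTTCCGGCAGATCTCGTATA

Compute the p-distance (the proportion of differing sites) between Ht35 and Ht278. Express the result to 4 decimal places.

Mismatches occur at site 1 (G/C), site 4 (T/G), site 8 (T/G), site 9 (A/T), site 14 (A/T), site 18 (C/A), site 20 (G/T), site 26 (A/T), site 27 (G/T), site 31 (T/G), site 40 (A/G), site 42 (G/A), site 44 (T/A).
There are 13 differences over 44 sites, so p = 13/44 = 0.2955.

0.2955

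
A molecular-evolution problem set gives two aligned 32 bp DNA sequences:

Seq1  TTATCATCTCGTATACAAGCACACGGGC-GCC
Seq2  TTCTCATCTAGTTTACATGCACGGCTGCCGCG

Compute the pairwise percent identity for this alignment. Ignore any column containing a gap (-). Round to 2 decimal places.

Excluding the 1 gap column leaves 31 comparable sites.
The sequences differ at positions 3 (A/C), 10 (C/A), 13 (A/T), 18 (A/T), 23 (A/G), 24 (C/G), 25 (G/C), 26 (G/T), 32 (C/G).
22 of the 31 comparable sites match, so the percent identity is 22/31 × 100 = 70.97%.

70.97%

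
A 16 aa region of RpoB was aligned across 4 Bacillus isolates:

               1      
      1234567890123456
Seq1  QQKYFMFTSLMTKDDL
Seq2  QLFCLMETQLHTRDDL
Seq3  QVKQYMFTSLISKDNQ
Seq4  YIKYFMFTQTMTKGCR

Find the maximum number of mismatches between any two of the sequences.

Pairwise Hamming distances:
  Seq1 vs Seq2: 8
  Seq1 vs Seq3: 7
  Seq1 vs Seq4: 7
  Seq2 vs Seq3: 11
  Seq2 vs Seq4: 12
  Seq3 vs Seq4: 11
The largest is 12, between Seq2 and Seq4.

12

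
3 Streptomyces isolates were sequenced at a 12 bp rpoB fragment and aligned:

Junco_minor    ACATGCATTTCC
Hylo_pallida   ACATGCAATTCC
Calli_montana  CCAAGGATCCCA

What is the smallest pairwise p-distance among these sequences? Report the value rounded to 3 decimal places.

Pairwise Hamming distances:
  Junco_minor vs Hylo_pallida: 1
  Junco_minor vs Calli_montana: 6
  Hylo_pallida vs Calli_montana: 7
The smallest is 1 mismatch, between Junco_minor and Hylo_pallida; p = 1/12 = 0.083.

0.083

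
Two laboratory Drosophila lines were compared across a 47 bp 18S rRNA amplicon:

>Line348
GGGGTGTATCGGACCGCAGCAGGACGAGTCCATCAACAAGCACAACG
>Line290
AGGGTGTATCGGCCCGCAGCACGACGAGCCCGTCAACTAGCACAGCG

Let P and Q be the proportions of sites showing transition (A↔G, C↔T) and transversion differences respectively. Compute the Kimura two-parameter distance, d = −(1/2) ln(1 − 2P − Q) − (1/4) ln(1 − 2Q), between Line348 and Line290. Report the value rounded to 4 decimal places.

The sequences differ at positions 1 (G/A, transition), 13 (A/C, transversion), 22 (G/C, transversion), 29 (T/C, transition), 32 (A/G, transition), 38 (A/T, transversion), 45 (A/G, transition).
Of the 7 differences, 4 transitions and 3 transversions over 47 sites: P = 4/47 = 0.085106, Q = 3/47 = 0.063830.
d = −0.5·ln(0.765958) − 0.25·ln(0.872340) = −0.5·(-0.266628) − 0.25·(-0.136576) = 0.1675.

0.1675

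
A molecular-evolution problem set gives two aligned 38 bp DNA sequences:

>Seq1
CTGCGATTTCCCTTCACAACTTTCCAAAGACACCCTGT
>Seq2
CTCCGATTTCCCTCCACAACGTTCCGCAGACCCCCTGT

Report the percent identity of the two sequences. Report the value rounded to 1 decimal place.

The sequences differ at positions 3 (G/C), 14 (T/C), 21 (T/G), 26 (A/G), 27 (A/C), 32 (A/C).
32 of the 38 sites match, so the percent identity is 32/38 × 100 = 84.2%.

84.2%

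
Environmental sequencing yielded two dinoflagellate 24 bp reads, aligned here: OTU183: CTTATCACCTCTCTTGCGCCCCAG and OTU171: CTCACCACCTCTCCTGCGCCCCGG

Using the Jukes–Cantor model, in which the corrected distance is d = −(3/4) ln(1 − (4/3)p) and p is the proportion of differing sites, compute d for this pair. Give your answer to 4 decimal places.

Mismatches occur at site 3 (T↔C), site 5 (T↔C), site 14 (T↔C), site 23 (A↔G).
p = 4/24 = 0.166667.
d = −0.75 · ln(1 − (4/3)·0.166667) = −0.75 · ln(0.777777) = −0.75 · (-0.251315) = 0.1885.

0.1885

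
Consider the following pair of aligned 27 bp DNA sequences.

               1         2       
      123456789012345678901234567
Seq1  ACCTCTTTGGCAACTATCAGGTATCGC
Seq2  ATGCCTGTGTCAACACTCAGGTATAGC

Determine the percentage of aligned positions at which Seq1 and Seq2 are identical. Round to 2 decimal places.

70.37%

Mismatches occur at site 2 (C→T), site 3 (C→G), site 4 (T→C), site 7 (T→G), site 10 (G→T), site 15 (T→A), site 16 (A→C), site 25 (C→A).
19 of the 27 sites match, so the percent identity is 19/27 × 100 = 70.37%.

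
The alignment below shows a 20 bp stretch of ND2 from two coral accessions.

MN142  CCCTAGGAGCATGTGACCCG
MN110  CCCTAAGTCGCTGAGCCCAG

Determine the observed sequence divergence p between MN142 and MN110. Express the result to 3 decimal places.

Mismatches occur at site 6 (G→A), site 8 (A→T), site 9 (G→C), site 10 (C→G), site 11 (A→C), site 14 (T→A), site 16 (A→C), site 19 (C→A).
There are 8 differences over 20 sites, so p = 8/20 = 0.400.

0.400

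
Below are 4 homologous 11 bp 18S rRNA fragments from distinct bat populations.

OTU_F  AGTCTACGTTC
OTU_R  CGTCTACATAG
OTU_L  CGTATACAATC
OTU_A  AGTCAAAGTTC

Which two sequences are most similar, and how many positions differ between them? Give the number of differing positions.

Pairwise Hamming distances:
  OTU_F vs OTU_R: 4
  OTU_F vs OTU_L: 4
  OTU_F vs OTU_A: 2
  OTU_R vs OTU_L: 4
  OTU_R vs OTU_A: 6
  OTU_L vs OTU_A: 6
The smallest is 2, between OTU_F and OTU_A.

2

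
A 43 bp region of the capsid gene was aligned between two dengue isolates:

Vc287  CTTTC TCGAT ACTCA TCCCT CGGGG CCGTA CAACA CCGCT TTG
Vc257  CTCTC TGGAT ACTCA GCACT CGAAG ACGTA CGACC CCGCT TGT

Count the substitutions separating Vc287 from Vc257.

Differing sites — 3:T/C; 7:C/G; 16:T/G; 18:C/A; 23:G/A; 24:G/A; 26:C/A; 32:A/G; 35:A/C; 42:T/G; 43:G/T.
That gives 11 mismatches out of 43 aligned sites, so the Hamming distance is 11.

11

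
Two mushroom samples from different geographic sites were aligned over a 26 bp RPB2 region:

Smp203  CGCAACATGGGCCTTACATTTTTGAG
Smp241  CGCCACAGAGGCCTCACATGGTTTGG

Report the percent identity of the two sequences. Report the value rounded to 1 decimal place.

69.2%

The sequences differ at positions 4 (A/C), 8 (T/G), 9 (G/A), 15 (T/C), 20 (T/G), 21 (T/G), 24 (G/T), 25 (A/G).
18 of the 26 sites match, so the percent identity is 18/26 × 100 = 69.2%.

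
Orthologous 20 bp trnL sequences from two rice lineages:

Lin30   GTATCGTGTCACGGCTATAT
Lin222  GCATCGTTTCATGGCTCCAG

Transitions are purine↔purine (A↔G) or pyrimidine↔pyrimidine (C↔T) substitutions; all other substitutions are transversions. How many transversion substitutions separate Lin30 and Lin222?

3

Mismatches occur at site 2 (T/C, transition), site 8 (G/T, transversion), site 12 (C/T, transition), site 17 (A/C, transversion), site 18 (T/C, transition), site 20 (T/G, transversion).
Of the 6 differences, 3 transitions and 3 transversions, so the answer is 3.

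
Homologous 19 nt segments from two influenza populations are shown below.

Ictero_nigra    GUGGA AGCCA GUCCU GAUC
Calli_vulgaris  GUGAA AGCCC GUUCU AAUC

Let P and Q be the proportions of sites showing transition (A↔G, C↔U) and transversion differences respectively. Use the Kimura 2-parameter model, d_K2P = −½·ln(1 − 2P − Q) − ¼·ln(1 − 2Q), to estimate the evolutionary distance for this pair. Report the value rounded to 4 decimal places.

Mismatches occur at site 4 (G→A, transition), site 10 (A→C, transversion), site 13 (C→U, transition), site 16 (G→A, transition).
Of the 4 differences, 3 transitions and 1 transversion over 19 sites: P = 3/19 = 0.157895, Q = 1/19 = 0.052632.
d = −0.5·ln(0.631578) − 0.25·ln(0.894736) = −0.5·(-0.459534) − 0.25·(-0.111227) = 0.2576.

0.2576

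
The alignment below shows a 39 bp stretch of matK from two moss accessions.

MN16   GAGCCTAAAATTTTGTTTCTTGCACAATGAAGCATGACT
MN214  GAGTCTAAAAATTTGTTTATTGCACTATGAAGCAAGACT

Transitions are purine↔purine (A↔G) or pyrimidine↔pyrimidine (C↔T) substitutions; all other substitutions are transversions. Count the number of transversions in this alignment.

Mismatches occur at site 4 (C→T, transition), site 11 (T→A, transversion), site 19 (C→A, transversion), site 26 (A→T, transversion), site 35 (T→A, transversion).
Of the 5 differences, 1 transition and 4 transversions, so the answer is 4.

4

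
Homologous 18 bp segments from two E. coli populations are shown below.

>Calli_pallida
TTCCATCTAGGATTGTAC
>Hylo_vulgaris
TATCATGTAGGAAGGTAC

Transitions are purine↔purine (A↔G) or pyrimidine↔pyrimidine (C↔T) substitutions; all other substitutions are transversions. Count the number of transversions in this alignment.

4

Differing sites — 2:T/A (Tv); 3:C/T (Ti); 7:C/G (Tv); 13:T/A (Tv); 14:T/G (Tv).
Of the 5 differences, 1 transition and 4 transversions, so the answer is 4.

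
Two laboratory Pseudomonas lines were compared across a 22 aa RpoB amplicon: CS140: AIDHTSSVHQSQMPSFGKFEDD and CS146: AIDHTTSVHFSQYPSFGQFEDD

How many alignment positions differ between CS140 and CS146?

Mismatches occur at site 6 (S→T), site 10 (Q→F), site 13 (M→Y), site 18 (K→Q).
That gives 4 mismatches out of 22 aligned sites, so the Hamming distance is 4.

4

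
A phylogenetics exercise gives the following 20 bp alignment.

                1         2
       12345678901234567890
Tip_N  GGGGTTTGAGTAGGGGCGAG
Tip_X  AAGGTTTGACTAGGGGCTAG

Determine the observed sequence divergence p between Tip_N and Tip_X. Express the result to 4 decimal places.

0.2000

The sequences differ at positions 1 (G/A), 2 (G/A), 10 (G/C), 18 (G/T).
There are 4 differences over 20 sites, so p = 4/20 = 0.2000.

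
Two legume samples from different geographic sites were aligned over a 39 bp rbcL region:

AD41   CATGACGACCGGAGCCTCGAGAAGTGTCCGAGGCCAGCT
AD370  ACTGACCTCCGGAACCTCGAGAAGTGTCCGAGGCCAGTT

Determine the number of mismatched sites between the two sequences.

6

Mismatches occur at site 1 (C/A), site 2 (A/C), site 7 (G/C), site 8 (A/T), site 14 (G/A), site 38 (C/T).
That gives 6 mismatches out of 39 aligned sites, so the Hamming distance is 6.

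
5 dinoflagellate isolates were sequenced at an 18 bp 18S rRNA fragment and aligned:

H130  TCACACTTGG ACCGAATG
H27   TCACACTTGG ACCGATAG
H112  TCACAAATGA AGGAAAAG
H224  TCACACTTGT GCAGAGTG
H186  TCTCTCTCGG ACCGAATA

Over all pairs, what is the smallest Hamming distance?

Pairwise Hamming distances:
  H130 vs H27: 2
  H130 vs H112: 7
  H130 vs H224: 4
  H130 vs H186: 4
  H27 vs H112: 7
  H27 vs H224: 5
  H27 vs H186: 6
  H112 vs H224: 9
  H112 vs H186: 11
  H224 vs H186: 8
The smallest is 2, between H130 and H27.

2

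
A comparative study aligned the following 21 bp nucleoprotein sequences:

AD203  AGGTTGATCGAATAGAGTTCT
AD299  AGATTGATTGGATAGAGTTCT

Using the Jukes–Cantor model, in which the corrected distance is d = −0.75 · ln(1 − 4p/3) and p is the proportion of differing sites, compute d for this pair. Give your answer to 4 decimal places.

Differing sites — 3:G/A; 9:C/T; 11:A/G.
p = 3/21 = 0.142857.
d = −0.75 · ln(1 − (4/3)·0.142857) = −0.75 · ln(0.809524) = −0.75 · (-0.211309) = 0.1585.

0.1585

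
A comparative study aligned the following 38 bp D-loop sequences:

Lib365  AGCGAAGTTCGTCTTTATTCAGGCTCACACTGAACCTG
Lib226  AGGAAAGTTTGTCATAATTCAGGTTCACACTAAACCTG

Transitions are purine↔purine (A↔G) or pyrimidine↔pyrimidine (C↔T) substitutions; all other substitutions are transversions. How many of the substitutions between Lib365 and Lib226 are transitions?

The sequences differ at positions 3 (C/G, transversion), 4 (G/A, transition), 10 (C/T, transition), 14 (T/A, transversion), 16 (T/A, transversion), 24 (C/T, transition), 32 (G/A, transition).
Of the 7 differences, 4 transitions and 3 transversions, so the answer is 4.

4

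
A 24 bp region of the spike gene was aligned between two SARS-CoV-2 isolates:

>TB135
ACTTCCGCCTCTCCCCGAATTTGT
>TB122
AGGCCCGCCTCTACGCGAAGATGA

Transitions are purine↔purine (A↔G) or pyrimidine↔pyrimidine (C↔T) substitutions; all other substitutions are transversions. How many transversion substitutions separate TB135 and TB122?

7

The sequences differ at positions 2 (C/G, transversion), 3 (T/G, transversion), 4 (T/C, transition), 13 (C/A, transversion), 15 (C/G, transversion), 20 (T/G, transversion), 21 (T/A, transversion), 24 (T/A, transversion).
Of the 8 differences, 1 transition and 7 transversions, so the answer is 7.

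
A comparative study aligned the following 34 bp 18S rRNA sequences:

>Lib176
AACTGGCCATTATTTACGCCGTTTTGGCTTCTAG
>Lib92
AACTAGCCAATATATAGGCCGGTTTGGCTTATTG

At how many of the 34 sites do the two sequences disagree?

7

Mismatches occur at site 5 (G/A), site 10 (T/A), site 14 (T/A), site 17 (C/G), site 22 (T/G), site 31 (C/A), site 33 (A/T).
That gives 7 mismatches out of 34 aligned sites, so the Hamming distance is 7.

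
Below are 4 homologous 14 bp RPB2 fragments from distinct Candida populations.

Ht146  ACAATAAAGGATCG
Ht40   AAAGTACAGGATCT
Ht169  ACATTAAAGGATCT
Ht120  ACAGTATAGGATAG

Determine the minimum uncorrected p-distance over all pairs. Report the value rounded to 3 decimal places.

Pairwise Hamming distances:
  Ht146 vs Ht40: 4
  Ht146 vs Ht169: 2
  Ht146 vs Ht120: 3
  Ht40 vs Ht169: 3
  Ht40 vs Ht120: 4
  Ht169 vs Ht120: 4
The smallest is 2 mismatches, between Ht146 and Ht169; p = 2/14 = 0.143.

0.143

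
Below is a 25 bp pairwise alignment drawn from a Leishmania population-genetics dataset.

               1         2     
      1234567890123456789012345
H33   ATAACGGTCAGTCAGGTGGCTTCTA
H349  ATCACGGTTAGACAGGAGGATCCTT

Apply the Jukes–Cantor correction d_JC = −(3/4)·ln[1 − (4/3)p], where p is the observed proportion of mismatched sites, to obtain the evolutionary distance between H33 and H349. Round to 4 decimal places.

0.3505

Mismatches occur at site 3 (A↔C), site 9 (C↔T), site 12 (T↔A), site 17 (T↔A), site 20 (C↔A), site 22 (T↔C), site 25 (A↔T).
p = 7/25 = 0.280000.
d = −0.75 · ln(1 − (4/3)·0.280000) = −0.75 · ln(0.626667) = −0.75 · (-0.467340) = 0.3505.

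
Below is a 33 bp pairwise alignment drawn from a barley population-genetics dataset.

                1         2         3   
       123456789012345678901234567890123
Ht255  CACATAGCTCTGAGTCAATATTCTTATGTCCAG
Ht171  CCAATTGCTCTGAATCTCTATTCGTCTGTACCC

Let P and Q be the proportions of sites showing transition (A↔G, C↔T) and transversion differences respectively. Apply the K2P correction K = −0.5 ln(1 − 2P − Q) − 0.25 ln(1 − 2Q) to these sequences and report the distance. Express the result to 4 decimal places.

Differing sites — 2:A/C (Tv); 3:C/A (Tv); 6:A/T (Tv); 14:G/A (Ti); 17:A/T (Tv); 18:A/C (Tv); 24:T/G (Tv); 26:A/C (Tv); 30:C/A (Tv); 32:A/C (Tv); 33:G/C (Tv).
Of the 11 differences, 1 transition and 10 transversions over 33 sites: P = 1/33 = 0.030303, Q = 10/33 = 0.303030.
d = −0.5·ln(0.636364) − 0.25·ln(0.393940) = −0.5·(-0.451985) − 0.25·(-0.931557) = 0.4589.

0.4589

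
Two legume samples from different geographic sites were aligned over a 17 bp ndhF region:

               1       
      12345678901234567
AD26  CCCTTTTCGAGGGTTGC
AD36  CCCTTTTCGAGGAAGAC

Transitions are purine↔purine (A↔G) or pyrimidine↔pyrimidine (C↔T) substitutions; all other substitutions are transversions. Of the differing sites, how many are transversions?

Mismatches occur at site 13 (G↔A, transition), site 14 (T↔A, transversion), site 15 (T↔G, transversion), site 16 (G↔A, transition).
Of the 4 differences, 2 transitions and 2 transversions, so the answer is 2.

2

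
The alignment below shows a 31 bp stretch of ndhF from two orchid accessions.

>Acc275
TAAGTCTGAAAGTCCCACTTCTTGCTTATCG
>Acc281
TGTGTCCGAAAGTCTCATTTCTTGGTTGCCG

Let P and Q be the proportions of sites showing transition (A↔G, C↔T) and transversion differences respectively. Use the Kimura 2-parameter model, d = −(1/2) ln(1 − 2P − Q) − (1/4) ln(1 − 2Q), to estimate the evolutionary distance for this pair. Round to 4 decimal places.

The sequences differ at positions 2 (A/G, transition), 3 (A/T, transversion), 7 (T/C, transition), 15 (C/T, transition), 18 (C/T, transition), 25 (C/G, transversion), 28 (A/G, transition), 29 (T/C, transition).
Of the 8 differences, 6 transitions and 2 transversions over 31 sites: P = 6/31 = 0.193548, Q = 2/31 = 0.064516.
d = −0.5·ln(0.548388) − 0.25·ln(0.870968) = −0.5·(-0.600772) − 0.25·(-0.138150) = 0.3349.

0.3349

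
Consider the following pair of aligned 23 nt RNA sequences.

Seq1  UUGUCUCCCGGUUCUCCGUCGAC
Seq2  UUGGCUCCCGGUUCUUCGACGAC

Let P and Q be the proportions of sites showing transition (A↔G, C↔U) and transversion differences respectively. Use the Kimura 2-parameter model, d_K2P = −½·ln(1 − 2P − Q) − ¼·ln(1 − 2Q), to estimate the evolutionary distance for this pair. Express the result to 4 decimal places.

Differing sites — 4:U/G (Tv); 16:C/U (Ti); 19:U/A (Tv).
Of the 3 differences, 1 transition and 2 transversions over 23 sites: P = 1/23 = 0.043478, Q = 2/23 = 0.086957.
d = −0.5·ln(0.826087) − 0.25·ln(0.826086) = −0.5·(-0.191055) − 0.25·(-0.191056) = 0.1433.

0.1433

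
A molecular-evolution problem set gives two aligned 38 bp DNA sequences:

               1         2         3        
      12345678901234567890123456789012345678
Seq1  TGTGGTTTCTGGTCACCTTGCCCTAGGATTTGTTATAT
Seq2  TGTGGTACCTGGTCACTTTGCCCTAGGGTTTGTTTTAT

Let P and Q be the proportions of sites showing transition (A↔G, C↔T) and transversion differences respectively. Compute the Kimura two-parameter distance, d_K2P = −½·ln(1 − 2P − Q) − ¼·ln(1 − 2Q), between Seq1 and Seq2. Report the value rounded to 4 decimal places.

Mismatches occur at site 7 (T↔A, transversion), site 8 (T↔C, transition), site 17 (C↔T, transition), site 28 (A↔G, transition), site 35 (A↔T, transversion).
Of the 5 differences, 3 transitions and 2 transversions over 38 sites: P = 3/38 = 0.078947, Q = 2/38 = 0.052632.
d = −0.5·ln(0.789474) − 0.25·ln(0.894736) = −0.5·(-0.236388) − 0.25·(-0.111227) = 0.1460.

0.1460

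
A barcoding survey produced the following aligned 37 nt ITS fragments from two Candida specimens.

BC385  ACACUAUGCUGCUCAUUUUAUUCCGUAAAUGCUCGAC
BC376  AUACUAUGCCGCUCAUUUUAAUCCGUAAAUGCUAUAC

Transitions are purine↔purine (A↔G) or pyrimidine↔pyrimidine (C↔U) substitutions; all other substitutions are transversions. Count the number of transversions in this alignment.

3

Differing sites — 2:C/U (Ti); 10:U/C (Ti); 21:U/A (Tv); 34:C/A (Tv); 35:G/U (Tv).
Of the 5 differences, 2 transitions and 3 transversions, so the answer is 3.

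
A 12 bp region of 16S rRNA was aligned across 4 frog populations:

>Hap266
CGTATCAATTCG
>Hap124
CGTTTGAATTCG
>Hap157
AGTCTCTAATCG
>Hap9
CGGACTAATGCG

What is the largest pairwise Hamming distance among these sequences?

Pairwise Hamming distances:
  Hap266 vs Hap124: 2
  Hap266 vs Hap157: 4
  Hap266 vs Hap9: 4
  Hap124 vs Hap157: 5
  Hap124 vs Hap9: 5
  Hap157 vs Hap9: 8
The largest is 8, between Hap157 and Hap9.

8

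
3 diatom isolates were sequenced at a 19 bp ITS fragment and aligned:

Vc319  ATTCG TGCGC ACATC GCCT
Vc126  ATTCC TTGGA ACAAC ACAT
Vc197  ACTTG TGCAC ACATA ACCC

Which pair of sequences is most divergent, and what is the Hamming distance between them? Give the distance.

11

Pairwise Hamming distances:
  Vc319 vs Vc126: 7
  Vc319 vs Vc197: 6
  Vc126 vs Vc197: 11
The largest is 11, between Vc126 and Vc197.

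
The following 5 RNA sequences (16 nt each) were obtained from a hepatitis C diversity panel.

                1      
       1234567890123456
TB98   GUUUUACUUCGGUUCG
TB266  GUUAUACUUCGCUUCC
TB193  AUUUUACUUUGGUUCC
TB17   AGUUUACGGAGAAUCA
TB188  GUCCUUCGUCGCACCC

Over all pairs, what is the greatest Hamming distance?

Pairwise Hamming distances:
  TB98 vs TB266: 3
  TB98 vs TB193: 3
  TB98 vs TB17: 8
  TB98 vs TB188: 8
  TB266 vs TB193: 4
  TB266 vs TB17: 9
  TB266 vs TB188: 6
  TB193 vs TB17: 7
  TB193 vs TB188: 9
  TB17 vs TB188: 10
The largest is 10, between TB17 and TB188.

10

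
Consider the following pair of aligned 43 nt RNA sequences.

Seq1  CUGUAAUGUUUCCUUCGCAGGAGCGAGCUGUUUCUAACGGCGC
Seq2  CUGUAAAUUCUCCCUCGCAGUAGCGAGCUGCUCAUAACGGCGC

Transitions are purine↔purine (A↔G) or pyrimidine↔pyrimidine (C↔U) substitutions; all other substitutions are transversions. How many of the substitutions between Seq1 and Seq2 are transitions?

4

The sequences differ at positions 7 (U/A, transversion), 8 (G/U, transversion), 10 (U/C, transition), 14 (U/C, transition), 21 (G/U, transversion), 31 (U/C, transition), 33 (U/C, transition), 34 (C/A, transversion).
Of the 8 differences, 4 transitions and 4 transversions, so the answer is 4.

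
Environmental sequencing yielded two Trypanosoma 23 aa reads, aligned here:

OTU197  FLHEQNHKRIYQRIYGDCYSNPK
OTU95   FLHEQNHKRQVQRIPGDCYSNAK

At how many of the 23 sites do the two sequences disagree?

4

The sequences differ at positions 10 (I/Q), 11 (Y/V), 15 (Y/P), 22 (P/A).
That gives 4 mismatches out of 23 aligned sites, so the Hamming distance is 4.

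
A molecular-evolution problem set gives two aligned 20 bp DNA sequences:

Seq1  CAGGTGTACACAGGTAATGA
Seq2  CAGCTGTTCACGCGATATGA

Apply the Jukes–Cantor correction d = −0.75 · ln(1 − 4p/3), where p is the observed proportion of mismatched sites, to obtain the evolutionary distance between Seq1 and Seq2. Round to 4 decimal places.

Differing sites — 4:G/C; 8:A/T; 12:A/G; 13:G/C; 15:T/A; 16:A/T.
p = 6/20 = 0.300000.
d = −0.75 · ln(1 − (4/3)·0.300000) = −0.75 · ln(0.600000) = −0.75 · (-0.510826) = 0.3831.

0.3831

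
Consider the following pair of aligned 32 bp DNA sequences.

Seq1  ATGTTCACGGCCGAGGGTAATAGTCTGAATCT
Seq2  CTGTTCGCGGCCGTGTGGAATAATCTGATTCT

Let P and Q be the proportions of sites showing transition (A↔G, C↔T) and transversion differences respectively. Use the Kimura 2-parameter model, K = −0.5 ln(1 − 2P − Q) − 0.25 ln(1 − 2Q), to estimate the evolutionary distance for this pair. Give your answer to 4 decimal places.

0.2588

The sequences differ at positions 1 (A/C, transversion), 7 (A/G, transition), 14 (A/T, transversion), 16 (G/T, transversion), 18 (T/G, transversion), 23 (G/A, transition), 29 (A/T, transversion).
Of the 7 differences, 2 transitions and 5 transversions over 32 sites: P = 2/32 = 0.062500, Q = 5/32 = 0.156250.
d = −0.5·ln(0.718750) − 0.25·ln(0.687500) = −0.5·(-0.330242) − 0.25·(-0.374693) = 0.2588.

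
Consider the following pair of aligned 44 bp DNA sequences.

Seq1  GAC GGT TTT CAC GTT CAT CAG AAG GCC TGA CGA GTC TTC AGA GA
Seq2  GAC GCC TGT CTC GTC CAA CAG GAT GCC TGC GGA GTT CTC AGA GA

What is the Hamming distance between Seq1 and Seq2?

Mismatches occur at site 5 (G/C), site 6 (T/C), site 8 (T/G), site 11 (A/T), site 15 (T/C), site 18 (T/A), site 22 (A/G), site 24 (G/T), site 30 (A/C), site 31 (C/G), site 36 (C/T), site 37 (T/C).
That gives 12 mismatches out of 44 aligned sites, so the Hamming distance is 12.

12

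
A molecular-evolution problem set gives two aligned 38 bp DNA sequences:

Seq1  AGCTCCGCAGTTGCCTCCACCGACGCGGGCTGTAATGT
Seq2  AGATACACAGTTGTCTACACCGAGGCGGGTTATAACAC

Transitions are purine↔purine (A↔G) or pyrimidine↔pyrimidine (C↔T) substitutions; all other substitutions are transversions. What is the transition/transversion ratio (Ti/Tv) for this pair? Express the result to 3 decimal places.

1.750

The sequences differ at positions 3 (C/A, transversion), 5 (C/A, transversion), 7 (G/A, transition), 14 (C/T, transition), 17 (C/A, transversion), 24 (C/G, transversion), 30 (C/T, transition), 32 (G/A, transition), 36 (T/C, transition), 37 (G/A, transition), 38 (T/C, transition).
Of the 11 differences, 7 transitions and 4 transversions, so Ti/Tv = 7/4 = 1.750.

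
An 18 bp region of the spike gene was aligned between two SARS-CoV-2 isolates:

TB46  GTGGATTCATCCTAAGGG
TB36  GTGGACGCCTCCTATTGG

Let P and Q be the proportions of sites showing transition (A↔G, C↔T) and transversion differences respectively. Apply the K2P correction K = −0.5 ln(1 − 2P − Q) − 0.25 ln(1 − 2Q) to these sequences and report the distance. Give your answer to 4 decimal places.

0.3497

The sequences differ at positions 6 (T/C, transition), 7 (T/G, transversion), 9 (A/C, transversion), 15 (A/T, transversion), 16 (G/T, transversion).
Of the 5 differences, 1 transition and 4 transversions over 18 sites: P = 1/18 = 0.055556, Q = 4/18 = 0.222222.
d = −0.5·ln(0.666666) − 0.25·ln(0.555556) = −0.5·(-0.405466) − 0.25·(-0.587786) = 0.3497.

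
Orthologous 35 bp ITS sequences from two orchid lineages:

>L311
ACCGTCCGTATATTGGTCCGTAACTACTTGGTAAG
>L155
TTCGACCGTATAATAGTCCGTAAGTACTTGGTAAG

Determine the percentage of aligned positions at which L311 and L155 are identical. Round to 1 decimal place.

82.9%

The sequences differ at positions 1 (A/T), 2 (C/T), 5 (T/A), 13 (T/A), 15 (G/A), 24 (C/G).
29 of the 35 sites match, so the percent identity is 29/35 × 100 = 82.9%.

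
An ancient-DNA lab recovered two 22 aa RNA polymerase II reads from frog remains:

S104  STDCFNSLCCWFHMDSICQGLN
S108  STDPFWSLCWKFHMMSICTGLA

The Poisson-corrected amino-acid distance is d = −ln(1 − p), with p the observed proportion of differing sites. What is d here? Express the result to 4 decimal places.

0.3830

Mismatches occur at site 4 (C→P), site 6 (N→W), site 10 (C→W), site 11 (W→K), site 15 (D→M), site 19 (Q→T), site 22 (N→A).
p = 7/22 = 0.318182.
d = −ln(1 − 0.318182) = −ln(0.681818) = 0.3830.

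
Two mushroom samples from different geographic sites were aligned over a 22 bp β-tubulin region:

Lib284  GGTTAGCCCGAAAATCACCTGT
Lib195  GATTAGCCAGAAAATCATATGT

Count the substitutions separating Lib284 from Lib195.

The sequences differ at positions 2 (G/A), 9 (C/A), 18 (C/T), 19 (C/A).
That gives 4 mismatches out of 22 aligned sites, so the Hamming distance is 4.

4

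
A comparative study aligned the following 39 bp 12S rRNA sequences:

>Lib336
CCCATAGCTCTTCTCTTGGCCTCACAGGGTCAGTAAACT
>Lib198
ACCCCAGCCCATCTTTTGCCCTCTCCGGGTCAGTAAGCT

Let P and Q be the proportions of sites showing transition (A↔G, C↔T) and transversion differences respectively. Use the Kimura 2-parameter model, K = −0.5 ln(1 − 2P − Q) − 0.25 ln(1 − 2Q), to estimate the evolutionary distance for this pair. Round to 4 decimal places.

Differing sites — 1:C/A (Tv); 4:A/C (Tv); 5:T/C (Ti); 9:T/C (Ti); 11:T/A (Tv); 15:C/T (Ti); 19:G/C (Tv); 24:A/T (Tv); 26:A/C (Tv); 37:A/G (Ti).
Of the 10 differences, 4 transitions and 6 transversions over 39 sites: P = 4/39 = 0.102564, Q = 6/39 = 0.153846.
d = −0.5·ln(0.641026) − 0.25·ln(0.692308) = −0.5·(-0.444685) − 0.25·(-0.367724) = 0.3143.

0.3143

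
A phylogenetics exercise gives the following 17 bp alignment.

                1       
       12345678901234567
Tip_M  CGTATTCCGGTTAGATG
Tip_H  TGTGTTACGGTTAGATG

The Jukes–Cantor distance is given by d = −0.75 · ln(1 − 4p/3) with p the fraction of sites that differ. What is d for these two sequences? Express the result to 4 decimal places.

0.2012

Differing sites — 1:C/T; 4:A/G; 7:C/A.
p = 3/17 = 0.176471.
d = −0.75 · ln(1 − (4/3)·0.176471) = −0.75 · ln(0.764705) = −0.75 · (-0.268265) = 0.2012.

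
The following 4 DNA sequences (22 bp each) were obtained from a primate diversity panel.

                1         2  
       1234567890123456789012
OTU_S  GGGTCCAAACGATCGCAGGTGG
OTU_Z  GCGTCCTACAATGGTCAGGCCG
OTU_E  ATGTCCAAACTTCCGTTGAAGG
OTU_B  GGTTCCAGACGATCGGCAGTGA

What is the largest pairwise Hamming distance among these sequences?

Pairwise Hamming distances:
  OTU_S vs OTU_Z: 11
  OTU_S vs OTU_E: 9
  OTU_S vs OTU_B: 6
  OTU_Z vs OTU_E: 14
  OTU_Z vs OTU_B: 17
  OTU_E vs OTU_B: 13
The largest is 17, between OTU_Z and OTU_B.

17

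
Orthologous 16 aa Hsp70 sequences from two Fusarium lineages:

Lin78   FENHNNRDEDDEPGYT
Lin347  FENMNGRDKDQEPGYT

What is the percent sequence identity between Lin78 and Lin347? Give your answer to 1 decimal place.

Mismatches occur at site 4 (H→M), site 6 (N→G), site 9 (E→K), site 11 (D→Q).
12 of the 16 sites match, so the percent identity is 12/16 × 100 = 75.0%.

75.0%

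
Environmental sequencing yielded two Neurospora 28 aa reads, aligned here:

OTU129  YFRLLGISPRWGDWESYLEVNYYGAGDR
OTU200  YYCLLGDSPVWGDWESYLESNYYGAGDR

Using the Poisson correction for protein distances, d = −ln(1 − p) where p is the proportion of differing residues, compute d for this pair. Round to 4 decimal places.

Mismatches occur at site 2 (F↔Y), site 3 (R↔C), site 7 (I↔D), site 10 (R↔V), site 20 (V↔S).
p = 5/28 = 0.178571.
d = −ln(1 − 0.178571) = −ln(0.821429) = 0.1967.

0.1967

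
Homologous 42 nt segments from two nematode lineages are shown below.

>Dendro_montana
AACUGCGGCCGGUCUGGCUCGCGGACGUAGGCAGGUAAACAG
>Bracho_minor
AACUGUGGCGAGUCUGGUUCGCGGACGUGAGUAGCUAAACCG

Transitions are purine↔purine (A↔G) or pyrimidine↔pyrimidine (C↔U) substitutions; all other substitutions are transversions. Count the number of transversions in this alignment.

Differing sites — 6:C/U (Ti); 10:C/G (Tv); 11:G/A (Ti); 18:C/U (Ti); 29:A/G (Ti); 30:G/A (Ti); 32:C/U (Ti); 35:G/C (Tv); 41:A/C (Tv).
Of the 9 differences, 6 transitions and 3 transversions, so the answer is 3.

3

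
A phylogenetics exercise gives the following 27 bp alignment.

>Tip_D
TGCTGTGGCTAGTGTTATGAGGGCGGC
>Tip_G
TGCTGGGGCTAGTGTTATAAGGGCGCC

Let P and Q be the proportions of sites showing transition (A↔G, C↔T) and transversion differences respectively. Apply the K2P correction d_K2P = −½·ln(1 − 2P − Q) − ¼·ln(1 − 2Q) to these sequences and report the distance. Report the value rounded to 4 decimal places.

0.1203

Differing sites — 6:T/G (Tv); 19:G/A (Ti); 26:G/C (Tv).
Of the 3 differences, 1 transition and 2 transversions over 27 sites: P = 1/27 = 0.037037, Q = 2/27 = 0.074074.
d = −0.5·ln(0.851852) − 0.25·ln(0.851852) = −0.5·(-0.160342) − 0.25·(-0.160342) = 0.1203.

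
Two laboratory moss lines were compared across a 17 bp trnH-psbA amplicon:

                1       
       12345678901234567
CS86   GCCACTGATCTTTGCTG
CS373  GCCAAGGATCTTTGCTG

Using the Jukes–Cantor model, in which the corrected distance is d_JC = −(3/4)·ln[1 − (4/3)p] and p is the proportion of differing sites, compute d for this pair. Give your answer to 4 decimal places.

Mismatches occur at site 5 (C→A), site 6 (T→G).
p = 2/17 = 0.117647.
d = −0.75 · ln(1 − (4/3)·0.117647) = −0.75 · ln(0.843137) = −0.75 · (-0.170626) = 0.1280.

0.1280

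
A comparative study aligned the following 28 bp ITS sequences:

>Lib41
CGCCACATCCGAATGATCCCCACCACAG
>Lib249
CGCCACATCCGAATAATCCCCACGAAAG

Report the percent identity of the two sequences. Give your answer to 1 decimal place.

89.3%

Mismatches occur at site 15 (G/A), site 24 (C/G), site 26 (C/A).
25 of the 28 sites match, so the percent identity is 25/28 × 100 = 89.3%.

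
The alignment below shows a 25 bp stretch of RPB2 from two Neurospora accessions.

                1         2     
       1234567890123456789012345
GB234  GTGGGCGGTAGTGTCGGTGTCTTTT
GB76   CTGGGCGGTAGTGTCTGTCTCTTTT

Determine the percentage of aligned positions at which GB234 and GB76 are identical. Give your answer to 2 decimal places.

Mismatches occur at site 1 (G→C), site 16 (G→T), site 19 (G→C).
22 of the 25 sites match, so the percent identity is 22/25 × 100 = 88.00%.

88.00%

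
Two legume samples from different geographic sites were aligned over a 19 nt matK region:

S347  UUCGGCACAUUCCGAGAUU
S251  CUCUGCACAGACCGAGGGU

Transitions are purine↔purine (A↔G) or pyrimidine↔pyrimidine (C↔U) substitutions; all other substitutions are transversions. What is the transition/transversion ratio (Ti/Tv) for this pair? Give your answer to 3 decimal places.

0.500

Mismatches occur at site 1 (U→C, transition), site 4 (G→U, transversion), site 10 (U→G, transversion), site 11 (U→A, transversion), site 17 (A→G, transition), site 18 (U→G, transversion).
Of the 6 differences, 2 transitions and 4 transversions, so Ti/Tv = 2/4 = 0.500.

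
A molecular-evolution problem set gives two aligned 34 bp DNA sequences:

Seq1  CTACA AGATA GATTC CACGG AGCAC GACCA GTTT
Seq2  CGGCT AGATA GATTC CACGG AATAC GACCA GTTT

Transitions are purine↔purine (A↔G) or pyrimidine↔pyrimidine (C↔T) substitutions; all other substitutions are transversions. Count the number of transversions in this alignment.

Differing sites — 2:T/G (Tv); 3:A/G (Ti); 5:A/T (Tv); 22:G/A (Ti); 23:C/T (Ti).
Of the 5 differences, 3 transitions and 2 transversions, so the answer is 2.

2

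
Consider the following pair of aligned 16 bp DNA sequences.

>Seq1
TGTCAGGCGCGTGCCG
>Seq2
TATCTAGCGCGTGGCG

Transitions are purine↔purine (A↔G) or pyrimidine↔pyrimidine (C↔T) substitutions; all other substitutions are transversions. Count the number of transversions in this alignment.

2

The sequences differ at positions 2 (G/A, transition), 5 (A/T, transversion), 6 (G/A, transition), 14 (C/G, transversion).
Of the 4 differences, 2 transitions and 2 transversions, so the answer is 2.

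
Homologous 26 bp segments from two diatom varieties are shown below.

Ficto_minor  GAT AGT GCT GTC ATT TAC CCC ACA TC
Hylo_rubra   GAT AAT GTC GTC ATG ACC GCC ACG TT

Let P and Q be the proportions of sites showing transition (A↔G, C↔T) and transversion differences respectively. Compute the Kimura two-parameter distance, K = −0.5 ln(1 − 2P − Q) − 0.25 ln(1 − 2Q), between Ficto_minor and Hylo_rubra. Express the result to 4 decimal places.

The sequences differ at positions 5 (G/A, transition), 8 (C/T, transition), 9 (T/C, transition), 15 (T/G, transversion), 16 (T/A, transversion), 17 (A/C, transversion), 19 (C/G, transversion), 24 (A/G, transition), 26 (C/T, transition).
Of the 9 differences, 5 transitions and 4 transversions over 26 sites: P = 5/26 = 0.192308, Q = 4/26 = 0.153846.
d = −0.5·ln(0.461538) − 0.25·ln(0.692308) = −0.5·(-0.773191) − 0.25·(-0.367724) = 0.4785.

0.4785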